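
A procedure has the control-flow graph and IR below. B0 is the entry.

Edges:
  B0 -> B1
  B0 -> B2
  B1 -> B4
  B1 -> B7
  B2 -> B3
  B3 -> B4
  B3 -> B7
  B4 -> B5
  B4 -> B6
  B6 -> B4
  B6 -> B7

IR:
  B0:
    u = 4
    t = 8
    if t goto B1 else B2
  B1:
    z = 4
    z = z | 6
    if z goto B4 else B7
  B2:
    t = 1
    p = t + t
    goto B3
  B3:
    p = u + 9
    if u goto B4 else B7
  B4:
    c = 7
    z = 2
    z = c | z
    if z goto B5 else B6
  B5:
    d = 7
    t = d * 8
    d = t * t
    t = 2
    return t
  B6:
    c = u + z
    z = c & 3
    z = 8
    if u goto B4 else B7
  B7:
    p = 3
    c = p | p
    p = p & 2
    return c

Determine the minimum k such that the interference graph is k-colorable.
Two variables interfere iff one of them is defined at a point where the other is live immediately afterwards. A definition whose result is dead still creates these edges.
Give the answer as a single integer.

Answer: 3

Derivation:
Block summaries:
  B0 def {t,u} use ∅
  B1 def {z} use ∅
  B2 def {p,t} use ∅
  B3 def {p} use {u}
  B4 def {c,z} use ∅
  B5 def {d,t} use ∅
  B6 def {c,z} use {u,z}
  B7 def {c,p} use ∅

Backward fixpoint:
  live B0: ∅→{u}
  live B1: {u}→{u}
  live B2: {u}→{u}
  live B3: {u}→{u}
  live B4: {u}→{u,z}
  live B5: ∅→∅
  live B6: {u,z}→{u}
  live B7: ∅→∅

Conflict graph:
  c — {p,u,z}
  d — ∅
  p — {c,u}
  t — {u}
  u — {c,p,t,z}
  z — {c,u}

Registers:
  clique {c,p,u} ⇒ need ≥ 3
  3-colouring: R0={d,u}  R1={c,t}  R2={p,z}
  χ = 3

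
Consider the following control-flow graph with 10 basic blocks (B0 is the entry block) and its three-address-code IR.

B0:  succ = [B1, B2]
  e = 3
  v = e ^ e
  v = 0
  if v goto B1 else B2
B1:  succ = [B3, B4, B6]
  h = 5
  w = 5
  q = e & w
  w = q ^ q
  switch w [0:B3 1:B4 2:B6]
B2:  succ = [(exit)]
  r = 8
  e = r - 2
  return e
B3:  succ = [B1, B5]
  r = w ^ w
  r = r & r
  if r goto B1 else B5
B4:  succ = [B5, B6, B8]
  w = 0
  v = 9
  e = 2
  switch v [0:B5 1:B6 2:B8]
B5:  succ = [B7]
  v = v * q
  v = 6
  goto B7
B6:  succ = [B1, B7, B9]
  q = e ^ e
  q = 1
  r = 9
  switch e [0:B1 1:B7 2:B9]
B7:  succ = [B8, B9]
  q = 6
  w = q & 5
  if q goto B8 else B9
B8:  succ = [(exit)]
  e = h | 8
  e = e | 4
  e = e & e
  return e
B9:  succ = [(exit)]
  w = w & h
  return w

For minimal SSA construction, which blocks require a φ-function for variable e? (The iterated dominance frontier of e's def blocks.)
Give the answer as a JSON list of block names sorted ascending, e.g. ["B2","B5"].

idom tree: B1←B0 B2←B0 B3←B1 B4←B1 B5←B1 B6←B1 B7←B1 B8←B1 B9←B1
Join-block Dom:
  B1: preds {B0,B3,B6}: {B0} ∩ {B0,B1,B3} ∩ {B0,B1,B6} = {B0}; idom=B0
  B5: preds {B3,B4}: {B0,B1,B3} ∩ {B0,B1,B4} = {B0,B1}; idom=B1
  B6: preds {B1,B4}: {B0,B1} ∩ {B0,B1,B4} = {B0,B1}; idom=B1
  B7: preds {B5,B6}: {B0,B1,B5} ∩ {B0,B1,B6} = {B0,B1}; idom=B1
  B8: preds {B4,B7}: {B0,B1,B4} ∩ {B0,B1,B7} = {B0,B1}; idom=B1
  B9: preds {B6,B7}: {B0,B1,B6} ∩ {B0,B1,B7} = {B0,B1}; idom=B1

Frontier:
  B1←B0: walk · to B0
  B1←B3: walk B3→B1 to B0
  B1←B6: walk B6→B1 to B0
  B5←B3: walk B3 to B1
  B5←B4: walk B4 to B1
  B6←B1: walk · to B1
  B6←B4: walk B4 to B1
  B7←B5: walk B5 to B1
  B7←B6: walk B6 to B1
  B8←B4: walk B4 to B1
  B8←B7: walk B7 to B1
  B9←B6: walk B6 to B1
  B9←B7: walk B7 to B1
  B0 → ∅
  B1 → {B1}
  B2 → ∅
  B3 → {B1,B5}
  B4 → {B5,B6,B8}
  B5 → {B7}
  B6 → {B1,B7,B9}
  B7 → {B8,B9}
  B8 → ∅
  B9 → ∅

φ for e: defs {B0,B2,B4,B8}
  DF⁺ = {B1,B5,B6,B7,B8,B9}

Answer: ["B1", "B5", "B6", "B7", "B8", "B9"]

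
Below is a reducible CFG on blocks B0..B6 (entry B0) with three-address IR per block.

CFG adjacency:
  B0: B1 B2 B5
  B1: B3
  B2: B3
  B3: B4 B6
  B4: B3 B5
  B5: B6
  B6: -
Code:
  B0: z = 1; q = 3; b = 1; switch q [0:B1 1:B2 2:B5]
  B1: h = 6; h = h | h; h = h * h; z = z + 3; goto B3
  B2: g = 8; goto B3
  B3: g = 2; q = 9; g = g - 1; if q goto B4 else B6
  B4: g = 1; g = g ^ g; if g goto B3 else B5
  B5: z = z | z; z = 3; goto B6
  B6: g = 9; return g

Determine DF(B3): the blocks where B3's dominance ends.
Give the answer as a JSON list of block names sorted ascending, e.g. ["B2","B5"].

idom tree: B1←B0 B2←B0 B3←B0 B4←B3 B5←B0 B6←B0
Dom at joins:
  B3: preds {B1,B2,B4}: {B0,B1} ∩ {B0,B2} ∩ {B0,B3,B4} = {B0}; idom=B0
  B5: preds {B0,B4}: {B0} ∩ {B0,B3,B4} = {B0}; idom=B0
  B6: preds {B3,B5}: {B0,B3} ∩ {B0,B5} = {B0}; idom=B0

DF derivation:
  join B3 pred B1: B1 stop@B0
  join B3 pred B2: B2 stop@B0
  join B3 pred B4: B4→B3 stop@B0
  join B5 pred B0: · stop@B0
  join B5 pred B4: B4→B3 stop@B0
  join B6 pred B3: B3 stop@B0
  join B6 pred B5: B5 stop@B0
  DF(B0)=∅
  DF(B1)={B3}
  DF(B2)={B3}
  DF(B3)={B3,B5,B6}
  DF(B4)={B3,B5}
  DF(B5)={B6}
  DF(B6)=∅

DF(B3) = ["B3", "B5", "B6"]

Answer: ["B3", "B5", "B6"]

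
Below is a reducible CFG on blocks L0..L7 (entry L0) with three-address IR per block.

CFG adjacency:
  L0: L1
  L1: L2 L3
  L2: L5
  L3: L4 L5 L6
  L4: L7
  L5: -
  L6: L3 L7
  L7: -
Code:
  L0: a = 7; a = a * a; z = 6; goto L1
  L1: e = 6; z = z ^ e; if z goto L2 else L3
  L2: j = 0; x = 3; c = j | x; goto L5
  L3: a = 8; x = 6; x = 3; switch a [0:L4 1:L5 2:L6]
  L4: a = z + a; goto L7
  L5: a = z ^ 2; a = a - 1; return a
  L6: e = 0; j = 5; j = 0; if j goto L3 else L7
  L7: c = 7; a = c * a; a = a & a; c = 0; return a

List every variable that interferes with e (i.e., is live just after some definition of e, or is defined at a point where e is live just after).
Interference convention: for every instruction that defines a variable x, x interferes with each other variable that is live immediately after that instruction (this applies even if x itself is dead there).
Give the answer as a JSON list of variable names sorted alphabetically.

def/use:
  L0 def {a,z} use ∅
  L1 def {e,z} use {z}
  L2 def {c,j,x} use ∅
  L3 def {a,x} use ∅
  L4 def {a} use {a,z}
  L5 def {a} use {z}
  L6 def {e,j} use ∅
  L7 def {a,c} use {a}

Liveness:
  L0 li=∅ lo={z}
  L1 li={z} lo={z}
  L2 li={z} lo={z}
  L3 li={z} lo={a,z}
  L4 li={a,z} lo={a}
  L5 li={z} lo=∅
  L6 li={a,z} lo={a,z}
  L7 li={a} lo=∅

Conflict graph:
  a↔{c,e,j,x,z}
  c↔{a,z}
  e↔{a,z}
  j↔{a,x,z}
  x↔{a,j,z}
  z↔{a,c,e,j,x}

N(e) = ["a", "z"]

Answer: ["a", "z"]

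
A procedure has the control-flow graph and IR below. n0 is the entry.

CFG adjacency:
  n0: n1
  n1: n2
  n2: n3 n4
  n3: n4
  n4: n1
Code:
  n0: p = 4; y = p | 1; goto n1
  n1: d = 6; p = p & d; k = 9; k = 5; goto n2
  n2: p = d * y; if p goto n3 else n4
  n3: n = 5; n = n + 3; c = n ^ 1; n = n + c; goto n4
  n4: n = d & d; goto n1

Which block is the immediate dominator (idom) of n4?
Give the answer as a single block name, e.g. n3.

idom tree: n1←n0 n2←n1 n3←n2 n4←n2
Join-block Dom:
  n1: preds {n0,n4}: {n0} ∩ {n0,n1,n2,n4} = {n0}; idom=n0
  n4: preds {n2,n3}: {n0,n1,n2} ∩ {n0,n1,n2,n3} = {n0,n1,n2}; idom=n2

idom(n4) = n2

Answer: n2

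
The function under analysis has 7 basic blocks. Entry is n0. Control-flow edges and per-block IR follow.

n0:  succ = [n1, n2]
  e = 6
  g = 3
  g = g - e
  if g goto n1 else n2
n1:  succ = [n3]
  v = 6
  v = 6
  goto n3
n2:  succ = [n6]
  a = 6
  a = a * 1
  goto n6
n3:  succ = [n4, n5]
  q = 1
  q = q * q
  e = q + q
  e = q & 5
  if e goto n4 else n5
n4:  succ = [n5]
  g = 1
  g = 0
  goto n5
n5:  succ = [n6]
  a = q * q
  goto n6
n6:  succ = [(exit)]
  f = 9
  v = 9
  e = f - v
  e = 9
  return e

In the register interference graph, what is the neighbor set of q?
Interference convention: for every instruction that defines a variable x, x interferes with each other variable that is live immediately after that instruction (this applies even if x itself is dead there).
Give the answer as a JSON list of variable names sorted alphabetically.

Answer: ["e", "g"]

Derivation:
Block summaries:
  n0 def {e,g} use ∅
  n1 def {v} use ∅
  n2 def {a} use ∅
  n3 def {e,q} use ∅
  n4 def {g} use ∅
  n5 def {a} use {q}
  n6 def {e,f,v} use ∅

Backward fixpoint:
  n0: in=∅ out=∅
  n1: in=∅ out=∅
  n2: in=∅ out=∅
  n3: in=∅ out={q}
  n4: in={q} out={q}
  n5: in={q} out=∅
  n6: in=∅ out=∅

Interference:
  a↔∅
  e↔{g,q}
  f↔{v}
  g↔{e,q}
  q↔{e,g}
  v↔{f}

N(q) = ["e", "g"]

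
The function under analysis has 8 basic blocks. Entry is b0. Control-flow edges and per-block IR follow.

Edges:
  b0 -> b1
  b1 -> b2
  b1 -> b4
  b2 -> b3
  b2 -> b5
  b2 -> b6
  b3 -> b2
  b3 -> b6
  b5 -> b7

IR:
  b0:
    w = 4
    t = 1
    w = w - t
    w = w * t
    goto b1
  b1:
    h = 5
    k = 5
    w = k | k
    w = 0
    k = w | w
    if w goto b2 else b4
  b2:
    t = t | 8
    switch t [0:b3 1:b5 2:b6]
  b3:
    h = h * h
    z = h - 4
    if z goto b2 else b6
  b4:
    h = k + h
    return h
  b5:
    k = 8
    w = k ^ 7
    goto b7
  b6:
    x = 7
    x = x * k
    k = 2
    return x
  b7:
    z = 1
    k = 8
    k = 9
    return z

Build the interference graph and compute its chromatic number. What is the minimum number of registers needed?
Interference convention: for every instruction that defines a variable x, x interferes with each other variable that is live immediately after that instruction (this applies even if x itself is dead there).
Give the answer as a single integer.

Answer: 4

Working:
Block summaries:
  b0 def {t,w} use ∅
  b1 def {h,k,w} use ∅
  b2 def {t} use {t}
  b3 def {h,z} use {h}
  b4 def {h} use {h,k}
  b5 def {k,w} use ∅
  b6 def {k,x} use {k}
  b7 def {k,z} use ∅

Live sets:
  b0: in=∅ out={t}
  b1: in={t} out={h,k,t}
  b2: in={h,k,t} out={h,k,t}
  b3: in={h,k,t} out={h,k,t}
  b4: in={h,k} out=∅
  b5: in=∅ out=∅
  b6: in={k} out=∅
  b7: in=∅ out=∅

Interference:
  h: {k,t,w,z}
  k: {h,t,w,x,z}
  t: {h,k,w,z}
  w: {h,k,t}
  x: {k}
  z: {h,k,t}

Registers:
  clique {h,k,t,w} ⇒ need ≥ 4
  assign h→R1 k→R0 t→R2 w→R3 x→R1 z→R3 — no edge inside a register ⇒ χ ≤ 4
  χ = 4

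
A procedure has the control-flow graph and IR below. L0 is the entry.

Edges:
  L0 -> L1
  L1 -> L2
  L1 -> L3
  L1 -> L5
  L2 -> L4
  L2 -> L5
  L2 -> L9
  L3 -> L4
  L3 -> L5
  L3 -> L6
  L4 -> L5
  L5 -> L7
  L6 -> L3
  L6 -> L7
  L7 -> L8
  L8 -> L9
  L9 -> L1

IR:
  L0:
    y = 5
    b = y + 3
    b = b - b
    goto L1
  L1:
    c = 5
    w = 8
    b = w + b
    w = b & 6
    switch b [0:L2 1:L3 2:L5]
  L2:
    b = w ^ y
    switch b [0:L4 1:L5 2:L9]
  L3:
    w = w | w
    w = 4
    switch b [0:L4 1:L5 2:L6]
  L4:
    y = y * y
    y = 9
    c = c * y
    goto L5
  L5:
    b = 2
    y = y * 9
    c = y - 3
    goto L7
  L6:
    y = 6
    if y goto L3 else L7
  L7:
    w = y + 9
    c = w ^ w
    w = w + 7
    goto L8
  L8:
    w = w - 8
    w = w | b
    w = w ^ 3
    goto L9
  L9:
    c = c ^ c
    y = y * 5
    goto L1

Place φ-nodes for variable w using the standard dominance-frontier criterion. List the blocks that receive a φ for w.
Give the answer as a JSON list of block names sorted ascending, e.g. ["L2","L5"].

Answer: ["L1", "L3", "L4", "L5", "L7", "L9"]

Working:
idom tree: L1←L0 L2←L1 L3←L1 L4←L1 L5←L1 L6←L3 L7←L1 L8←L7 L9←L1
Join-block Dom:
  L1: preds {L0,L9}: {L0} ∩ {L0,L1,L9} = {L0}; idom=L0
  L3: preds {L1,L6}: {L0,L1} ∩ {L0,L1,L3,L6} = {L0,L1}; idom=L1
  L4: preds {L2,L3}: {L0,L1,L2} ∩ {L0,L1,L3} = {L0,L1}; idom=L1
  L5: preds {L1,L2,L3,L4}: {L0,L1} ∩ {L0,L1,L2} ∩ {L0,L1,L3} ∩ {L0,L1,L4} = {L0,L1}; idom=L1
  L7: preds {L5,L6}: {L0,L1,L5} ∩ {L0,L1,L3,L6} = {L0,L1}; idom=L1
  L9: preds {L2,L8}: {L0,L1,L2} ∩ {L0,L1,L7,L8} = {L0,L1}; idom=L1

DF derivation:
  join L1 pred L0: · stop@L0
  join L1 pred L9: L9→L1 stop@L0
  join L3 pred L1: · stop@L1
  join L3 pred L6: L6→L3 stop@L1
  join L4 pred L2: L2 stop@L1
  join L4 pred L3: L3 stop@L1
  join L5 pred L1: · stop@L1
  join L5 pred L2: L2 stop@L1
  join L5 pred L3: L3 stop@L1
  join L5 pred L4: L4 stop@L1
  join L7 pred L5: L5 stop@L1
  join L7 pred L6: L6→L3 stop@L1
  join L9 pred L2: L2 stop@L1
  join L9 pred L8: L8→L7 stop@L1
  L0: DF=∅
  L1: DF={L1}
  L2: DF={L4,L5,L9}
  L3: DF={L3,L4,L5,L7}
  L4: DF={L5}
  L5: DF={L7}
  L6: DF={L3,L7}
  L7: DF={L9}
  L8: DF={L9}
  L9: DF={L1}

φ for w: defs {L1,L3,L7,L8}
  DF⁺ = {L1,L3,L4,L5,L7,L9}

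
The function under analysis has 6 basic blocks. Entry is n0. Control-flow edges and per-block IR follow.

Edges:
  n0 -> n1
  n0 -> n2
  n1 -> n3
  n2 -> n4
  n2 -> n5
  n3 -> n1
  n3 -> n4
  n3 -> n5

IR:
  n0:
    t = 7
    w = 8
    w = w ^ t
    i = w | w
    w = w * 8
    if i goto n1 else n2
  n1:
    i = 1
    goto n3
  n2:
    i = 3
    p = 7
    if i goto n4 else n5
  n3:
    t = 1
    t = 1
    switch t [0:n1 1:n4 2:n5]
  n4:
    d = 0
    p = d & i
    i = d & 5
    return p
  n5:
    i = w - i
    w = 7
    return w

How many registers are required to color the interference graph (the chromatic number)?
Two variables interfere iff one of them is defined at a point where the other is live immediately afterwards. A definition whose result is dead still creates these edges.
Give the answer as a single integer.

Answer: 3

Derivation:
Block summaries:
  n0 def {i,t,w} use ∅
  n1 def {i} use ∅
  n2 def {i,p} use ∅
  n3 def {t} use ∅
  n4 def {d,i,p} use {i}
  n5 def {i,w} use {i,w}

Backward fixpoint:
  n0 li=∅ lo={w}
  n1 li={w} lo={i,w}
  n2 li={w} lo={i,w}
  n3 li={i,w} lo={i,w}
  n4 li={i} lo=∅
  n5 li={i,w} lo=∅

Interference:
  d↔{i,p}
  i↔{d,p,t,w}
  p↔{d,i,w}
  t↔{i,w}
  w↔{i,p,t}

Colouring:
  {d,i,p} pairwise interfere (3-clique) ⇒ χ ≥ 3
  assign d→c2 i→c0 p→c1 t→c1 w→c2 — no edge inside a register ⇒ χ ≤ 3
  χ = 3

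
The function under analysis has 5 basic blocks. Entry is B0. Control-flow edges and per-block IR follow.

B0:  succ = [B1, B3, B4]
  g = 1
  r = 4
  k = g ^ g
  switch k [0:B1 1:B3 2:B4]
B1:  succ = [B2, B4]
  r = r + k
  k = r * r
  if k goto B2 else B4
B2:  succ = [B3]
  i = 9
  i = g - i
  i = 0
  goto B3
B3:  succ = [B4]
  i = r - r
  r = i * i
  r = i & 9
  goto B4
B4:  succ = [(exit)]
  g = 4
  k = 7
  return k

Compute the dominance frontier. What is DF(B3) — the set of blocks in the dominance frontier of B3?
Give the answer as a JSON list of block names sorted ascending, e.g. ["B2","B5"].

Answer: ["B4"]

Derivation:
idom tree: B1←B0 B2←B1 B3←B0 B4←B0
Join-block Dom:
  B3: preds {B0,B2}: {B0} ∩ {B0,B1,B2} = {B0}; idom=B0
  B4: preds {B0,B1,B3}: {B0} ∩ {B0,B1} ∩ {B0,B3} = {B0}; idom=B0

Frontier:
  join B3 pred B0: · stop@B0
  join B3 pred B2: B2→B1 stop@B0
  join B4 pred B0: · stop@B0
  join B4 pred B1: B1 stop@B0
  join B4 pred B3: B3 stop@B0
  B0 → ∅
  B1 → {B3,B4}
  B2 → {B3}
  B3 → {B4}
  B4 → ∅

DF(B3) = ["B4"]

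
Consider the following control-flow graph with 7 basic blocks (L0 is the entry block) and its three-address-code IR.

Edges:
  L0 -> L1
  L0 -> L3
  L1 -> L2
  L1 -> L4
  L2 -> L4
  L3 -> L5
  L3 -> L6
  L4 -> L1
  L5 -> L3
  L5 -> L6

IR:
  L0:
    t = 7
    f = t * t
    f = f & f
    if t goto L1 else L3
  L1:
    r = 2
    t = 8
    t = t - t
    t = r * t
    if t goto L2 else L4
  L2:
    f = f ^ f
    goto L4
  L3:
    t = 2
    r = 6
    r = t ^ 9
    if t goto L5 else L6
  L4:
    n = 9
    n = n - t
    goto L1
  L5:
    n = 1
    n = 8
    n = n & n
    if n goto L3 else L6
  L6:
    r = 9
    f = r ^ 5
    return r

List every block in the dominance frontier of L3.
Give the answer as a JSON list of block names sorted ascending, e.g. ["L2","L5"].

Answer: ["L3"]

Analysis:
idom tree: L1←L0 L2←L1 L3←L0 L4←L1 L5←L3 L6←L3
Dom at joins:
  L1: preds {L0,L4}: {L0} ∩ {L0,L1,L4} = {L0}; idom=L0
  L3: preds {L0,L5}: {L0} ∩ {L0,L3,L5} = {L0}; idom=L0
  L4: preds {L1,L2}: {L0,L1} ∩ {L0,L1,L2} = {L0,L1}; idom=L1
  L6: preds {L3,L5}: {L0,L3} ∩ {L0,L3,L5} = {L0,L3}; idom=L3

DF walk-up:
  join L1 pred L0: · stop@L0
  join L1 pred L4: L4→L1 stop@L0
  join L3 pred L0: · stop@L0
  join L3 pred L5: L5→L3 stop@L0
  join L4 pred L1: · stop@L1
  join L4 pred L2: L2 stop@L1
  join L6 pred L3: · stop@L3
  join L6 pred L5: L5 stop@L3
  L0 → ∅
  L1 → {L1}
  L2 → {L4}
  L3 → {L3}
  L4 → {L1}
  L5 → {L3,L6}
  L6 → ∅

DF(L3) = ["L3"]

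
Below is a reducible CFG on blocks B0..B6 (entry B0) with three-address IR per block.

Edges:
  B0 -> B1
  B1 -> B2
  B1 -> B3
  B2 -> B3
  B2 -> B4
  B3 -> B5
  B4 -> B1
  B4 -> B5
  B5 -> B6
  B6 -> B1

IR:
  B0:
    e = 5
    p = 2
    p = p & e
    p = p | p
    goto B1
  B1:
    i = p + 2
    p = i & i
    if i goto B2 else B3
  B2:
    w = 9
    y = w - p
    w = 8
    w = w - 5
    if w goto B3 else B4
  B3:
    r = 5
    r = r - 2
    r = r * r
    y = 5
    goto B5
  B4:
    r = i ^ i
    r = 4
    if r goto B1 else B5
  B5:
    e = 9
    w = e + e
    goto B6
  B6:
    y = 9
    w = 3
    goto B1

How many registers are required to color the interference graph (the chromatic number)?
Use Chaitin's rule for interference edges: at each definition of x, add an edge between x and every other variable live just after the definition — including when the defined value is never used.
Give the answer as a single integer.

Per-block:
  B0: def={e,p} ue=∅
  B1: def={i,p} ue={p}
  B2: def={w,y} ue={p}
  B3: def={r,y} ue=∅
  B4: def={r} ue={i}
  B5: def={e,w} ue=∅
  B6: def={w,y} ue=∅

Backward fixpoint:
  B0: in=∅ out={p}
  B1: in={p} out={i,p}
  B2: in={i,p} out={i,p}
  B3: in={p} out={p}
  B4: in={i,p} out={p}
  B5: in={p} out={p}
  B6: in={p} out={p}

Conflict graph:
  e↔{p}
  i↔{p,w,y}
  p↔{e,i,r,w,y}
  r↔{p}
  w↔{i,p}
  y↔{i,p}

Colouring:
  clique {i,p,w} ⇒ need ≥ 3
  assign e→c1 i→c1 p→c0 r→c1 w→c2 y→c2 — no edge inside a register ⇒ χ ≤ 3
  χ = 3

Answer: 3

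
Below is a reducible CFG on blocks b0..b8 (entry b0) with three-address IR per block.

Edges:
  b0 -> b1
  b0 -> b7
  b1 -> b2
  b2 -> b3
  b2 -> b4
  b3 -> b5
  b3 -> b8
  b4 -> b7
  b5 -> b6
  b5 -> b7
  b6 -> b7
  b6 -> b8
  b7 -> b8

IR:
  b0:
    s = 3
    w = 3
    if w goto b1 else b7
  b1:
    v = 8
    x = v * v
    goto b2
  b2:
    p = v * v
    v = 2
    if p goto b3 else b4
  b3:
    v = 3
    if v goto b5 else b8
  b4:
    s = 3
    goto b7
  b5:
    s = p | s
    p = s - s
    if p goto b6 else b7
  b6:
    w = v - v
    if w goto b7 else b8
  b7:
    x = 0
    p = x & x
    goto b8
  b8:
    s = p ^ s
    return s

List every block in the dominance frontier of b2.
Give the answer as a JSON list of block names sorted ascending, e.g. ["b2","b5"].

Answer: ["b7", "b8"]

Working:
idom tree: b1←b0 b2←b1 b3←b2 b4←b2 b5←b3 b6←b5 b7←b0 b8←b0
Dom∩ at merges:
  b7: preds {b0,b4,b5,b6}: {b0} ∩ {b0,b1,b2,b4} ∩ {b0,b1,b2,b3,b5} ∩ {b0,b1,b2,b3,b5,b6} = {b0}; idom=b0
  b8: preds {b3,b6,b7}: {b0,b1,b2,b3} ∩ {b0,b1,b2,b3,b5,b6} ∩ {b0,b7} = {b0}; idom=b0

Frontier:
  b7←b0: walk · to b0
  b7←b4: walk b4→b2→b1 to b0
  b7←b5: walk b5→b3→b2→b1 to b0
  b7←b6: walk b6→b5→b3→b2→b1 to b0
  b8←b3: walk b3→b2→b1 to b0
  b8←b6: walk b6→b5→b3→b2→b1 to b0
  b8←b7: walk b7 to b0
  DF(b0)=∅
  DF(b1)={b7,b8}
  DF(b2)={b7,b8}
  DF(b3)={b7,b8}
  DF(b4)={b7}
  DF(b5)={b7,b8}
  DF(b6)={b7,b8}
  DF(b7)={b8}
  DF(b8)=∅

DF(b2) = ["b7", "b8"]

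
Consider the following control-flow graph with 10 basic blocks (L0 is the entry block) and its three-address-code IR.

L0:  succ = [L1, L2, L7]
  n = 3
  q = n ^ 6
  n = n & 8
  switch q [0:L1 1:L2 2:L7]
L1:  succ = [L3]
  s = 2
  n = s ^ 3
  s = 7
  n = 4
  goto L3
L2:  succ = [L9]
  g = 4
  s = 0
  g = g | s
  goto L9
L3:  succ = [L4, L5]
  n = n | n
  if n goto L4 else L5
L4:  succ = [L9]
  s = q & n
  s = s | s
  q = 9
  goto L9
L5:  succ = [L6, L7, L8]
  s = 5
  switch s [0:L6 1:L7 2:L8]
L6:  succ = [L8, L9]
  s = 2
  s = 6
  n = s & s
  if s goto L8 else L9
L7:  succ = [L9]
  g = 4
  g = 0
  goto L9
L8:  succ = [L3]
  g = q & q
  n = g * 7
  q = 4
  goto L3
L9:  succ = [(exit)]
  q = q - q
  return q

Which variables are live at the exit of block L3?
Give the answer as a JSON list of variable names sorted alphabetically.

def/use:
  L0: def={n,q} ue=∅
  L1: def={n,s} ue=∅
  L2: def={g,s} ue=∅
  L3: def={n} ue={n}
  L4: def={q,s} ue={n,q}
  L5: def={s} ue=∅
  L6: def={n,s} ue=∅
  L7: def={g} ue=∅
  L8: def={g,n,q} ue={q}
  L9: def={q} ue={q}

Live sets:
  L0: in=∅ out={q}
  L1: in={q} out={n,q}
  L2: in={q} out={q}
  L3: in={n,q} out={n,q}
  L4: in={n,q} out={q}
  L5: in={q} out={q}
  L6: in={q} out={q}
  L7: in={q} out={q}
  L8: in={q} out={n,q}
  L9: in={q} out=∅

live-out(L3) = ["n", "q"]

Answer: ["n", "q"]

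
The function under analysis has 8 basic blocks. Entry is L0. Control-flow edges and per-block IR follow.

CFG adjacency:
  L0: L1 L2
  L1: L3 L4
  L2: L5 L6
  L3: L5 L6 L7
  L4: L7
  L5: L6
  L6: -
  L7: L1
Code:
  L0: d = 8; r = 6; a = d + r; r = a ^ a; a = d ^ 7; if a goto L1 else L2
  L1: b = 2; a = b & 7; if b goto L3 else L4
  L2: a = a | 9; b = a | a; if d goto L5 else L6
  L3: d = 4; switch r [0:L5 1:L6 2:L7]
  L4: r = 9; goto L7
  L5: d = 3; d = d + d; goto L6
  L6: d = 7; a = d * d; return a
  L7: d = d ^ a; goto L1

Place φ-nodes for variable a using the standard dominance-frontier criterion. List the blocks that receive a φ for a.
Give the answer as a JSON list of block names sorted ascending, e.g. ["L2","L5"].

idom tree: L1←L0 L2←L0 L3←L1 L4←L1 L5←L0 L6←L0 L7←L1
Dom∩ at merges:
  L1: preds {L0,L7}: {L0} ∩ {L0,L1,L7} = {L0}; idom=L0
  L5: preds {L2,L3}: {L0,L2} ∩ {L0,L1,L3} = {L0}; idom=L0
  L6: preds {L2,L3,L5}: {L0,L2} ∩ {L0,L1,L3} ∩ {L0,L5} = {L0}; idom=L0
  L7: preds {L3,L4}: {L0,L1,L3} ∩ {L0,L1,L4} = {L0,L1}; idom=L1

DF derivation:
  L1←L0: walk · to L0
  L1←L7: walk L7→L1 to L0
  L5←L2: walk L2 to L0
  L5←L3: walk L3→L1 to L0
  L6←L2: walk L2 to L0
  L6←L3: walk L3→L1 to L0
  L6←L5: walk L5 to L0
  L7←L3: walk L3 to L1
  L7←L4: walk L4 to L1
  L0: DF=∅
  L1: DF={L1,L5,L6}
  L2: DF={L5,L6}
  L3: DF={L5,L6,L7}
  L4: DF={L7}
  L5: DF={L6}
  L6: DF=∅
  L7: DF={L1}

φ for a: defs {L0,L1,L2,L6}
  DF⁺ = {L1,L5,L6}

Answer: ["L1", "L5", "L6"]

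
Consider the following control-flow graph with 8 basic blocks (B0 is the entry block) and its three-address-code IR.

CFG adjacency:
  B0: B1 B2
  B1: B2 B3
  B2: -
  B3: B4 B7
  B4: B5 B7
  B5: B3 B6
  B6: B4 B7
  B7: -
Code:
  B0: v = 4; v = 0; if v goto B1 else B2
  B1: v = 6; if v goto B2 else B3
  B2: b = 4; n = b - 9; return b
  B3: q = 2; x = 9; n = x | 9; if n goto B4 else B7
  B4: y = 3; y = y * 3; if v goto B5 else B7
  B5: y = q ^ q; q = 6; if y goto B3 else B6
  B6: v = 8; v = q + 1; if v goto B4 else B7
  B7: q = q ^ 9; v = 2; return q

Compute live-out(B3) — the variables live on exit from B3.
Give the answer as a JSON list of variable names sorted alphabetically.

def/use:
  B0 def {v} use ∅
  B1 def {v} use ∅
  B2 def {b,n} use ∅
  B3 def {n,q,x} use ∅
  B4 def {y} use {v}
  B5 def {q,y} use {q}
  B6 def {v} use {q}
  B7 def {q,v} use {q}

Liveness:
  B0 li=∅ lo=∅
  B1 li=∅ lo={v}
  B2 li=∅ lo=∅
  B3 li={v} lo={q,v}
  B4 li={q,v} lo={q,v}
  B5 li={q,v} lo={q,v}
  B6 li={q} lo={q,v}
  B7 li={q} lo=∅

live-out(B3) = ["q", "v"]

Answer: ["q", "v"]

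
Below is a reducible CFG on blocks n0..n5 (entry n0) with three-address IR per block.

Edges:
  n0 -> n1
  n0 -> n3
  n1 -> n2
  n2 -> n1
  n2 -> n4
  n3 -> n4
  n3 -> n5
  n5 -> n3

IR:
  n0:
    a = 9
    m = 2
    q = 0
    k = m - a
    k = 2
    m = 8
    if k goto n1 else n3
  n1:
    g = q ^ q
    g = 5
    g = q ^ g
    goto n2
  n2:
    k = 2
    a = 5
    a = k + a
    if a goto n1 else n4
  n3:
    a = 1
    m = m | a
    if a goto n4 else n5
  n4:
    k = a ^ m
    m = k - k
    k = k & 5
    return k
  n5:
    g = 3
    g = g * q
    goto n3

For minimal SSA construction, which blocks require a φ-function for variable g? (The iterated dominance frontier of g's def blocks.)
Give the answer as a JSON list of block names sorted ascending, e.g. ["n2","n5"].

Answer: ["n1", "n3", "n4"]

Analysis:
idom tree: n1←n0 n2←n1 n3←n0 n4←n0 n5←n3
Join-block Dom:
  n1: preds {n0,n2}: {n0} ∩ {n0,n1,n2} = {n0}; idom=n0
  n3: preds {n0,n5}: {n0} ∩ {n0,n3,n5} = {n0}; idom=n0
  n4: preds {n2,n3}: {n0,n1,n2} ∩ {n0,n3} = {n0}; idom=n0

DF walk-up:
  n1←n0: walk · to n0
  n1←n2: walk n2→n1 to n0
  n3←n0: walk · to n0
  n3←n5: walk n5→n3 to n0
  n4←n2: walk n2→n1 to n0
  n4←n3: walk n3 to n0
  n0: DF=∅
  n1: DF={n1,n4}
  n2: DF={n1,n4}
  n3: DF={n3,n4}
  n4: DF=∅
  n5: DF={n3}

φ for g: defs {n1,n5}
  DF⁺ = {n1,n3,n4}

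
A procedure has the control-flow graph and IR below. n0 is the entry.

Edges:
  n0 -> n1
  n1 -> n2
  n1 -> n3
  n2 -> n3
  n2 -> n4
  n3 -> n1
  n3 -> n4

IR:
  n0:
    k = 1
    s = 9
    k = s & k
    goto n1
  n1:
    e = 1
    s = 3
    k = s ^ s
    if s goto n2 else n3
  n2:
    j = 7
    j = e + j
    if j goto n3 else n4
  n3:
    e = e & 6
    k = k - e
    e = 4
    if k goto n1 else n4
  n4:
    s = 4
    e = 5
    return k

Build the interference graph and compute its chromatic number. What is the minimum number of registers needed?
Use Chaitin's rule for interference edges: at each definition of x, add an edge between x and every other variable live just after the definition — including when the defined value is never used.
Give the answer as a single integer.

Per-block:
  n0: {k,s} / ∅
  n1: {e,k,s} / ∅
  n2: {j} / {e}
  n3: {e,k} / {e,k}
  n4: {e,s} / {k}

Liveness:
  n0 li=∅ lo=∅
  n1 li=∅ lo={e,k}
  n2 li={e,k} lo={e,k}
  n3 li={e,k} lo={k}
  n4 li={k} lo=∅

Conflict graph:
  e: {j,k,s}
  j: {e,k}
  k: {e,j,s}
  s: {e,k}

Chromatic number:
  clique {e,j,k} ⇒ need ≥ 3
  assign e→R0 j→R2 k→R1 s→R2 — no edge inside a register ⇒ χ ≤ 3
  χ = 3

Answer: 3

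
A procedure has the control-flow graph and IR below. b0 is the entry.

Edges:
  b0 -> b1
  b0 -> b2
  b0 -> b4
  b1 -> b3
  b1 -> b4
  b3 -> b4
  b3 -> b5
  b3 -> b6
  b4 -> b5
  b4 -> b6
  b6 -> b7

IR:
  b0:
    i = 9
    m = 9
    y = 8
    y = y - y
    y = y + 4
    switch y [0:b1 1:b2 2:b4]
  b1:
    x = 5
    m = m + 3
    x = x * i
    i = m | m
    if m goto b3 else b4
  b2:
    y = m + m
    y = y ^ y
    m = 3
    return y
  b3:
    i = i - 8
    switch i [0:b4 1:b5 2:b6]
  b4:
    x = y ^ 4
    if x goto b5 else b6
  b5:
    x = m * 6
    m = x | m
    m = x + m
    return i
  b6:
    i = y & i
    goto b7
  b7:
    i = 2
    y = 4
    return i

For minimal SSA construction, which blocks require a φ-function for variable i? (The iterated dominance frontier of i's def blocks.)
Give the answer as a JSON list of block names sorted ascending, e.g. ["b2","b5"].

Answer: ["b4", "b5", "b6"]

Analysis:
idom tree: b1←b0 b2←b0 b3←b1 b4←b0 b5←b0 b6←b0 b7←b6
Join-block Dom:
  b4: preds {b0,b1,b3}: {b0} ∩ {b0,b1} ∩ {b0,b1,b3} = {b0}; idom=b0
  b5: preds {b3,b4}: {b0,b1,b3} ∩ {b0,b4} = {b0}; idom=b0
  b6: preds {b3,b4}: {b0,b1,b3} ∩ {b0,b4} = {b0}; idom=b0

DF derivation:
  b4←b0: walk · to b0
  b4←b1: walk b1 to b0
  b4←b3: walk b3→b1 to b0
  b5←b3: walk b3→b1 to b0
  b5←b4: walk b4 to b0
  b6←b3: walk b3→b1 to b0
  b6←b4: walk b4 to b0
  b0 → ∅
  b1 → {b4,b5,b6}
  b2 → ∅
  b3 → {b4,b5,b6}
  b4 → {b5,b6}
  b5 → ∅
  b6 → ∅
  b7 → ∅

φ for i: defs {b0,b1,b3,b6,b7}
  DF⁺ = {b4,b5,b6}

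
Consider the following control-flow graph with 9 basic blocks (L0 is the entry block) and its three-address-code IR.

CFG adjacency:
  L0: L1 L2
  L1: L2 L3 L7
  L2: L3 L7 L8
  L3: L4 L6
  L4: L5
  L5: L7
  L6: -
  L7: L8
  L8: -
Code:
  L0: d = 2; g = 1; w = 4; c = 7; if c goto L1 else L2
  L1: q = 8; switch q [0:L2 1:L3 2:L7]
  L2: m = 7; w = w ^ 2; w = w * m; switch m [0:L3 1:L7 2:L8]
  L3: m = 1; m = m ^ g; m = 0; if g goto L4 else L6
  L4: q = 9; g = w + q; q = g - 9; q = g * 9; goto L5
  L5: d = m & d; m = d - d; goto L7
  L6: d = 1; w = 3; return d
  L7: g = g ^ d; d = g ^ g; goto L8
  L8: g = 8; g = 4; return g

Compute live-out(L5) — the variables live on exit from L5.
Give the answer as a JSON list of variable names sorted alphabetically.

def/use:
  L0: def={c,d,g,w} ue=∅
  L1: def={q} ue=∅
  L2: def={m,w} ue={w}
  L3: def={m} ue={g}
  L4: def={g,q} ue={w}
  L5: def={d,m} ue={d,m}
  L6: def={d,w} ue=∅
  L7: def={d,g} ue={d,g}
  L8: def={g} ue=∅

Backward fixpoint:
  L0: in=∅ out={d,g,w}
  L1: in={d,g,w} out={d,g,w}
  L2: in={d,g,w} out={d,g,w}
  L3: in={d,g,w} out={d,m,w}
  L4: in={d,m,w} out={d,g,m}
  L5: in={d,g,m} out={d,g}
  L6: in=∅ out=∅
  L7: in={d,g} out=∅
  L8: in=∅ out=∅

live-out(L5) = ["d", "g"]

Answer: ["d", "g"]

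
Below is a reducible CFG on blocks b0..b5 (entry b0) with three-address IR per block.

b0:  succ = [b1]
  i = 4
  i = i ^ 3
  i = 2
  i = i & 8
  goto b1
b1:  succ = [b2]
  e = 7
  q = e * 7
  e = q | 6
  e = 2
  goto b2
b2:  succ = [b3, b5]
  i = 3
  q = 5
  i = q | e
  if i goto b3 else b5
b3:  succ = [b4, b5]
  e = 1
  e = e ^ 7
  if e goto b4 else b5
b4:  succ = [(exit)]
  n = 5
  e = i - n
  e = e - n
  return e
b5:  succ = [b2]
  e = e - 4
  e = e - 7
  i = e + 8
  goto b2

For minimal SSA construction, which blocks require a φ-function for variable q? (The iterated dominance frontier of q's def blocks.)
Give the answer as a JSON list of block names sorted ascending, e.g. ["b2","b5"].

idom tree: b1←b0 b2←b1 b3←b2 b4←b3 b5←b2
Dom at joins:
  b2: preds {b1,b5}: {b0,b1} ∩ {b0,b1,b2,b5} = {b0,b1}; idom=b1
  b5: preds {b2,b3}: {b0,b1,b2} ∩ {b0,b1,b2,b3} = {b0,b1,b2}; idom=b2

DF walk-up:
  join b2 pred b1: · stop@b1
  join b2 pred b5: b5→b2 stop@b1
  join b5 pred b2: · stop@b2
  join b5 pred b3: b3 stop@b2
  b0 → ∅
  b1 → ∅
  b2 → {b2}
  b3 → {b5}
  b4 → ∅
  b5 → {b2}

φ for q: defs {b1,b2}
  DF⁺ = {b2}

Answer: ["b2"]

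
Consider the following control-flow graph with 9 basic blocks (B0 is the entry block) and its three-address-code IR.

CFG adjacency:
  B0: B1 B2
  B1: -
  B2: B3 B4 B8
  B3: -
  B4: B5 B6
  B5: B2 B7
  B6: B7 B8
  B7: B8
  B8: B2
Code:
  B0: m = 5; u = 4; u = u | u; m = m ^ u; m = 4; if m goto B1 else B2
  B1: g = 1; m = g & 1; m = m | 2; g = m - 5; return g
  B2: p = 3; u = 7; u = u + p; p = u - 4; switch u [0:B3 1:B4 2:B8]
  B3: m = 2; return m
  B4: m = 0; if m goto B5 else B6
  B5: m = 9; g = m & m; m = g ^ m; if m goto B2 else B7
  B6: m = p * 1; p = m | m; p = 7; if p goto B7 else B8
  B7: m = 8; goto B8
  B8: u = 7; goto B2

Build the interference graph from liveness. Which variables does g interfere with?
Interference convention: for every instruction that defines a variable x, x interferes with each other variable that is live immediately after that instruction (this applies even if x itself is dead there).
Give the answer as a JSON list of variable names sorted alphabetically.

Answer: ["m"]

Working:
Per-block:
  B0: {m,u} / ∅
  B1: {g,m} / ∅
  B2: {p,u} / ∅
  B3: {m} / ∅
  B4: {m} / ∅
  B5: {g,m} / ∅
  B6: {m,p} / {p}
  B7: {m} / ∅
  B8: {u} / ∅

Backward fixpoint:
  B0 li=∅ lo=∅
  B1 li=∅ lo=∅
  B2 li=∅ lo={p}
  B3 li=∅ lo=∅
  B4 li={p} lo={p}
  B5 li=∅ lo=∅
  B6 li={p} lo=∅
  B7 li=∅ lo=∅
  B8 li=∅ lo=∅

Interfere edges:
  g: {m}
  m: {g,p,u}
  p: {m,u}
  u: {m,p}

N(g) = ["m"]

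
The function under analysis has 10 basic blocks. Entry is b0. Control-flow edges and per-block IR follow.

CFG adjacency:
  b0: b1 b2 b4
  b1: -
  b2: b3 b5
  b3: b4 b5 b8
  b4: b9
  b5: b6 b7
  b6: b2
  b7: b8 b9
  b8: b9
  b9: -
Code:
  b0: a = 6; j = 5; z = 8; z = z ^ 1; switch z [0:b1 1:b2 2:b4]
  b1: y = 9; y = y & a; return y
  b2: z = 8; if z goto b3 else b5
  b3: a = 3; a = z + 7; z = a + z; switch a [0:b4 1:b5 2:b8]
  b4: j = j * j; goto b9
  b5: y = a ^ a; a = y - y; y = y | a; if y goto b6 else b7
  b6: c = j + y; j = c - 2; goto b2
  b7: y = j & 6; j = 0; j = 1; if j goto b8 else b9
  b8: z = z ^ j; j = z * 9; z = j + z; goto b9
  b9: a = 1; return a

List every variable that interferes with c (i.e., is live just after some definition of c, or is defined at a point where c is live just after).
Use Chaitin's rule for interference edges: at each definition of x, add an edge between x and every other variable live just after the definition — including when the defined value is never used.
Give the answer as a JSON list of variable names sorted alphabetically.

Answer: ["a"]

Analysis:
Per-block:
  b0 def {a,j,z} use ∅
  b1 def {y} use {a}
  b2 def {z} use ∅
  b3 def {a,z} use {z}
  b4 def {j} use {j}
  b5 def {a,y} use {a}
  b6 def {c,j} use {j,y}
  b7 def {j,y} use {j}
  b8 def {j,z} use {j,z}
  b9 def {a} use ∅

Backward fixpoint:
  b0: in=∅ out={a,j}
  b1: in={a} out=∅
  b2: in={a,j} out={a,j,z}
  b3: in={j,z} out={a,j,z}
  b4: in={j} out=∅
  b5: in={a,j,z} out={a,j,y,z}
  b6: in={a,j,y} out={a,j}
  b7: in={j,z} out={j,z}
  b8: in={j,z} out=∅
  b9: in=∅ out=∅

Interfere edges:
  a: {c,j,y,z}
  c: {a}
  j: {a,y,z}
  y: {a,j,z}
  z: {a,j,y}

N(c) = ["a"]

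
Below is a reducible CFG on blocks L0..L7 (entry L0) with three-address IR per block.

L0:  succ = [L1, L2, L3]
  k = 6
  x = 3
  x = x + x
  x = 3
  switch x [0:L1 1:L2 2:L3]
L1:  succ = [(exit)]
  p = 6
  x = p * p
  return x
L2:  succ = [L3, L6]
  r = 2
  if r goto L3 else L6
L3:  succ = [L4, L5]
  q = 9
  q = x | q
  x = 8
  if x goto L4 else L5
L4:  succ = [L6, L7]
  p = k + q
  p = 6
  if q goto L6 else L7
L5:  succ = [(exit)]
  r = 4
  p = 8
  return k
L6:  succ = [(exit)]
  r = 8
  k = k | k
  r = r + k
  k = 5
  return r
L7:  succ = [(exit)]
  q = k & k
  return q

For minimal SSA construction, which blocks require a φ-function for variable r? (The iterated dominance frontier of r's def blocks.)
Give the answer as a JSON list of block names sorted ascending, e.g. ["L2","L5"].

idom tree: L1←L0 L2←L0 L3←L0 L4←L3 L5←L3 L6←L0 L7←L4
Join-block Dom:
  L3: preds {L0,L2}: {L0} ∩ {L0,L2} = {L0}; idom=L0
  L6: preds {L2,L4}: {L0,L2} ∩ {L0,L3,L4} = {L0}; idom=L0

DF walk-up:
  L3←L0: walk · to L0
  L3←L2: walk L2 to L0
  L6←L2: walk L2 to L0
  L6←L4: walk L4→L3 to L0
  L0: DF=∅
  L1: DF=∅
  L2: DF={L3,L6}
  L3: DF={L6}
  L4: DF={L6}
  L5: DF=∅
  L6: DF=∅
  L7: DF=∅

φ for r: defs {L2,L5,L6}
  DF⁺ = {L3,L6}

Answer: ["L3", "L6"]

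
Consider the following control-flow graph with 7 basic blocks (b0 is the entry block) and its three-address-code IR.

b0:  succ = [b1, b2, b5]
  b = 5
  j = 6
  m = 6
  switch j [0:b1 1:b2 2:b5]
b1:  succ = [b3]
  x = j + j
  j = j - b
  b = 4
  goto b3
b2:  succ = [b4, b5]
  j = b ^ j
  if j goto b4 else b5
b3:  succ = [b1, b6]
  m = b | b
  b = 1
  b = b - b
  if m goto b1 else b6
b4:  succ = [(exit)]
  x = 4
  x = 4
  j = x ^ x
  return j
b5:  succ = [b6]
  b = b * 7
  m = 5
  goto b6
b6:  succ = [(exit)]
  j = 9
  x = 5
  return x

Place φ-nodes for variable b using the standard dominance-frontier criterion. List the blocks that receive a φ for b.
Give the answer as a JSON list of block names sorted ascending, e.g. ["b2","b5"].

idom tree: b1←b0 b2←b0 b3←b1 b4←b2 b5←b0 b6←b0
Dom at joins:
  b1: preds {b0,b3}: {b0} ∩ {b0,b1,b3} = {b0}; idom=b0
  b5: preds {b0,b2}: {b0} ∩ {b0,b2} = {b0}; idom=b0
  b6: preds {b3,b5}: {b0,b1,b3} ∩ {b0,b5} = {b0}; idom=b0

DF derivation:
  b1←b0: walk · to b0
  b1←b3: walk b3→b1 to b0
  b5←b0: walk · to b0
  b5←b2: walk b2 to b0
  b6←b3: walk b3→b1 to b0
  b6←b5: walk b5 to b0
  b0 → ∅
  b1 → {b1,b6}
  b2 → {b5}
  b3 → {b1,b6}
  b4 → ∅
  b5 → {b6}
  b6 → ∅

φ for b: defs {b0,b1,b3,b5}
  DF⁺ = {b1,b6}

Answer: ["b1", "b6"]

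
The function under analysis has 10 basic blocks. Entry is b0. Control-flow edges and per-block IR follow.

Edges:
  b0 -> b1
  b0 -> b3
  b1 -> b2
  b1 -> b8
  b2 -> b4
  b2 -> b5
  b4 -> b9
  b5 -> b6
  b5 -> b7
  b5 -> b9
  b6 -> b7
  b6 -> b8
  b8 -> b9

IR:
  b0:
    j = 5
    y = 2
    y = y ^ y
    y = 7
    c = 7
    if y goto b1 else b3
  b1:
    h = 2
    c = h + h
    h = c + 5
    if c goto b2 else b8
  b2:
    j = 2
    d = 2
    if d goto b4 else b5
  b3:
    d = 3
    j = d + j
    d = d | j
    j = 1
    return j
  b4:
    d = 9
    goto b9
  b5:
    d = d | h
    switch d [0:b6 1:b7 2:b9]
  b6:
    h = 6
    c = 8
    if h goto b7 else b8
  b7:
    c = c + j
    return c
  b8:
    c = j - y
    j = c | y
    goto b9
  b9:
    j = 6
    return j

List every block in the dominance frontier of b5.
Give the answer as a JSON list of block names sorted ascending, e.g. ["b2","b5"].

idom tree: b1←b0 b2←b1 b3←b0 b4←b2 b5←b2 b6←b5 b7←b5 b8←b1 b9←b1
Dom∩ at merges:
  b7: preds {b5,b6}: {b0,b1,b2,b5} ∩ {b0,b1,b2,b5,b6} = {b0,b1,b2,b5}; idom=b5
  b8: preds {b1,b6}: {b0,b1} ∩ {b0,b1,b2,b5,b6} = {b0,b1}; idom=b1
  b9: preds {b4,b5,b8}: {b0,b1,b2,b4} ∩ {b0,b1,b2,b5} ∩ {b0,b1,b8} = {b0,b1}; idom=b1

Frontier:
  join b7 pred b5: · stop@b5
  join b7 pred b6: b6 stop@b5
  join b8 pred b1: · stop@b1
  join b8 pred b6: b6→b5→b2 stop@b1
  join b9 pred b4: b4→b2 stop@b1
  join b9 pred b5: b5→b2 stop@b1
  join b9 pred b8: b8 stop@b1
  DF(b0)=∅
  DF(b1)=∅
  DF(b2)={b8,b9}
  DF(b3)=∅
  DF(b4)={b9}
  DF(b5)={b8,b9}
  DF(b6)={b7,b8}
  DF(b7)=∅
  DF(b8)={b9}
  DF(b9)=∅

DF(b5) = ["b8", "b9"]

Answer: ["b8", "b9"]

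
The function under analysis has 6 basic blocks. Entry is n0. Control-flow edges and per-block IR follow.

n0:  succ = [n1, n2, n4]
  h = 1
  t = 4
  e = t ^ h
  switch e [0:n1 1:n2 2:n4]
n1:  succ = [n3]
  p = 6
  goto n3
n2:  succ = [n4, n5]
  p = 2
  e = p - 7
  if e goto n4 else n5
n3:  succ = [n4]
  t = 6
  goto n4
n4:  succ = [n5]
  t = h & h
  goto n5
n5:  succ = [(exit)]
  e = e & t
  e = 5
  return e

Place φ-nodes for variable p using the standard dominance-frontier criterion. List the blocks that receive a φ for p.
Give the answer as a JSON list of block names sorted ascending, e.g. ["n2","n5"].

Answer: ["n4", "n5"]

Derivation:
idom tree: n1←n0 n2←n0 n3←n1 n4←n0 n5←n0
Dom at joins:
  n4: preds {n0,n2,n3}: {n0} ∩ {n0,n2} ∩ {n0,n1,n3} = {n0}; idom=n0
  n5: preds {n2,n4}: {n0,n2} ∩ {n0,n4} = {n0}; idom=n0

Frontier:
  join n4 pred n0: · stop@n0
  join n4 pred n2: n2 stop@n0
  join n4 pred n3: n3→n1 stop@n0
  join n5 pred n2: n2 stop@n0
  join n5 pred n4: n4 stop@n0
  n0 → ∅
  n1 → {n4}
  n2 → {n4,n5}
  n3 → {n4}
  n4 → {n5}
  n5 → ∅

φ for p: defs {n1,n2}
  DF⁺ = {n4,n5}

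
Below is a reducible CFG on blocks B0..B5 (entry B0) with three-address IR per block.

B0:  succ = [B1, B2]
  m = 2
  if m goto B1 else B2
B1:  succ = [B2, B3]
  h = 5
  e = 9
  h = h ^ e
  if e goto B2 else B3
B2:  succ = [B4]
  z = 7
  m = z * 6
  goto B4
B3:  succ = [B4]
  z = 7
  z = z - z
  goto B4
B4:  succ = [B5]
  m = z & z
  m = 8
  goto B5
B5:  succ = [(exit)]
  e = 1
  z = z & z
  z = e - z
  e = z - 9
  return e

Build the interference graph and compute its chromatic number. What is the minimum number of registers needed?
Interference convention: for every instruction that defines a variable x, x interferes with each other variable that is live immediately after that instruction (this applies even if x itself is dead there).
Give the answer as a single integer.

Answer: 2

Analysis:
Per-block:
  B0: def={m} ue=∅
  B1: def={e,h} ue=∅
  B2: def={m,z} ue=∅
  B3: def={z} ue=∅
  B4: def={m} ue={z}
  B5: def={e,z} ue={z}

Backward fixpoint:
  B0 li=∅ lo=∅
  B1 li=∅ lo=∅
  B2 li=∅ lo={z}
  B3 li=∅ lo={z}
  B4 li={z} lo={z}
  B5 li={z} lo=∅

Interference:
  e↔{h,z}
  h↔{e}
  m↔{z}
  z↔{e,m}

Chromatic number:
  lower bound: {e,h} mutually conflict ⇒ χ ≥ 2
  2-colouring: R0={e,m}  R1={h,z}
  χ = 2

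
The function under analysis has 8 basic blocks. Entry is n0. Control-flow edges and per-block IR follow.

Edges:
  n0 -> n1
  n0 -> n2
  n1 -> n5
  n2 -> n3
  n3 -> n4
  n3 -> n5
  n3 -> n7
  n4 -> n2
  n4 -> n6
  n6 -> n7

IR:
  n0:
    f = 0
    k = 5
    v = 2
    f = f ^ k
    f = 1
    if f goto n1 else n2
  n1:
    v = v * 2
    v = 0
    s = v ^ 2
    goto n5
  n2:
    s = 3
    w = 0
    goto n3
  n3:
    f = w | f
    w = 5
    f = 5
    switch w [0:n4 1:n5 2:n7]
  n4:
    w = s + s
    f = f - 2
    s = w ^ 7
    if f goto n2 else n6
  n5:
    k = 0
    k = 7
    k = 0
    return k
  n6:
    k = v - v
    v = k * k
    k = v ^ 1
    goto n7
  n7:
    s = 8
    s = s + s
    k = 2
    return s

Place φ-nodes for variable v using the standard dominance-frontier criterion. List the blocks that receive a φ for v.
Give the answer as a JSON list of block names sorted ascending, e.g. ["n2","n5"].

idom tree: n1←n0 n2←n0 n3←n2 n4←n3 n5←n0 n6←n4 n7←n3
Dom at joins:
  n2: preds {n0,n4}: {n0} ∩ {n0,n2,n3,n4} = {n0}; idom=n0
  n5: preds {n1,n3}: {n0,n1} ∩ {n0,n2,n3} = {n0}; idom=n0
  n7: preds {n3,n6}: {n0,n2,n3} ∩ {n0,n2,n3,n4,n6} = {n0,n2,n3}; idom=n3

Frontier:
  n2←n0: walk · to n0
  n2←n4: walk n4→n3→n2 to n0
  n5←n1: walk n1 to n0
  n5←n3: walk n3→n2 to n0
  n7←n3: walk · to n3
  n7←n6: walk n6→n4 to n3
  n0: DF=∅
  n1: DF={n5}
  n2: DF={n2,n5}
  n3: DF={n2,n5}
  n4: DF={n2,n7}
  n5: DF=∅
  n6: DF={n7}
  n7: DF=∅

φ for v: defs {n0,n1,n6}
  DF⁺ = {n5,n7}

Answer: ["n5", "n7"]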